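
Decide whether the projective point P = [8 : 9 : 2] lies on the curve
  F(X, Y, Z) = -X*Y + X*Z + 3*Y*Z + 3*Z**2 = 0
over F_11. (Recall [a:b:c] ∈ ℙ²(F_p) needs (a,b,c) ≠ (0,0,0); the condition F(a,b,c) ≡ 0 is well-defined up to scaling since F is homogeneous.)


F(8,9,2) ≡ 10 (mod 11); P is NOT on the curve.

Evaluate F(8, 9, 2) term-by-term (mod 11).
  -X*Y ↦ -1·8·9·1 = -72
  X*Z ↦ 1·8·1·2 = 16
  3*Y*Z ↦ 3·1·9·2 = 54
  3*Z**2 ↦ 3·1·1·4 = 12
Sum: F(8, 9, 2) = (-72) + (16) + (54) + (12) = 10.
Reducing mod 11: 10 ≡ 10 (mod 11).
Since F(a, b, c) ≡ 10 ≠ 0 (mod 11), P does NOT lie on the curve.


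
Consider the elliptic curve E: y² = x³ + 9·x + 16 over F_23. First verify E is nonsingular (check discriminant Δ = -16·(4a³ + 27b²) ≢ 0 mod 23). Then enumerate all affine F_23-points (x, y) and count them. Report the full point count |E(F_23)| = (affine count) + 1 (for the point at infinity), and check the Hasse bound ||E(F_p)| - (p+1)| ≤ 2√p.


Affine points = {(0, 4), (0, 19), (1, 7), (1, 16), (3, 1), (3, 22), (4, 1), (4, 22), (5, 5), (5, 18), (7, 10), (7, 13), (8, 5), (8, 18), (10, 5), (10, 18), (12, 9), (12, 14), (16, 1), (16, 22), (19, 10), (19, 13), (20, 10), (20, 13), (21, 6), (21, 17), (22, 11), (22, 12)}; affine count = 28; |E(F_23)| = 29.

Discriminant check: Δ ∝ 4a³ + 27b² = 4·9³ + 27·16² = 4·729 + 27·256 ≡ 7 (mod 23). Nonzero ⇒ E is nonsingular.
For each x ∈ F_23, compute rhs = x³ + 9·x + 16 mod 23, then count y ∈ F_23 with y² ≡ rhs.
  x = 0: rhs = 16, matching y values: 4, 19 (2 points).
  x = 1: rhs = 3, matching y values: 7, 16 (2 points).
  x = 2: rhs = 19, matching y values: none (0 points).
  x = 3: rhs = 1, matching y values: 1, 22 (2 points).
  x = 4: rhs = 1, matching y values: 1, 22 (2 points).
  x = 5: rhs = 2, matching y values: 5, 18 (2 points).
  x = 6: rhs = 10, matching y values: none (0 points).
  x = 7: rhs = 8, matching y values: 10, 13 (2 points).
  x = 8: rhs = 2, matching y values: 5, 18 (2 points).
  x = 9: rhs = 21, matching y values: none (0 points).
  x = 10: rhs = 2, matching y values: 5, 18 (2 points).
  x = 11: rhs = 20, matching y values: none (0 points).
  x = 12: rhs = 12, matching y values: 9, 14 (2 points).
  x = 13: rhs = 7, matching y values: none (0 points).
  x = 14: rhs = 11, matching y values: none (0 points).
  x = 15: rhs = 7, matching y values: none (0 points).
  x = 16: rhs = 1, matching y values: 1, 22 (2 points).
  x = 17: rhs = 22, matching y values: none (0 points).
  x = 18: rhs = 7, matching y values: none (0 points).
  x = 19: rhs = 8, matching y values: 10, 13 (2 points).
  x = 20: rhs = 8, matching y values: 10, 13 (2 points).
  x = 21: rhs = 13, matching y values: 6, 17 (2 points).
  x = 22: rhs = 6, matching y values: 11, 12 (2 points).
Total affine count: 28.
Full point count |E(F_23)| = 28 + 1 = 29.
Hasse bound: |29 − (23+1)| = |5| = 5 ≤ 2√23 ≈ 9.5917 ✓.


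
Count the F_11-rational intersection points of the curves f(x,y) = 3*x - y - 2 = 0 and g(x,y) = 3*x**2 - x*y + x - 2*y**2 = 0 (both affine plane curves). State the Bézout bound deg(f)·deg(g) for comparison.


Common zeros: ∅; count = 0; Bézout bound = 2.

deg(f) = 1, deg(g) = 2, so Bézout bound = 2.
Scan x ∈ F_11. For each x, list the y ∈ F_11 with f(x, y) ≡ 0 and those with g(x, y) ≡ 0 (mod 11); the common zeros in that column are the intersection.
  x = 0: f ≡ 0 at y ∈ {9}; g ≡ 0 at y ∈ {0}; common: ∅.
  x = 1: f ≡ 0 at y ∈ {1}; g ≡ 0 at y ∈ {8}; common: ∅.
  x = 2: f ≡ 0 at y ∈ {4}; g ≡ 0 at y ∈ ∅; common: ∅.
  x = 3: f ≡ 0 at y ∈ {7}; g ≡ 0 at y ∈ ∅; common: ∅.
  x = 4: f ≡ 0 at y ∈ {10}; g ≡ 0 at y ∈ {3, 6}; common: ∅.
  x = 5: f ≡ 0 at y ∈ {2}; g ≡ 0 at y ∈ {6, 8}; common: ∅.
  x = 6: f ≡ 0 at y ∈ {5}; g ≡ 0 at y ∈ ∅; common: ∅.
  x = 7: f ≡ 0 at y ∈ {8}; g ≡ 0 at y ∈ {0, 2}; common: ∅.
  x = 8: f ≡ 0 at y ∈ {0}; g ≡ 0 at y ∈ {2, 5}; common: ∅.
  x = 9: f ≡ 0 at y ∈ {3}; g ≡ 0 at y ∈ ∅; common: ∅.
  x = 10: f ≡ 0 at y ∈ {6}; g ≡ 0 at y ∈ ∅; common: ∅.
Collecting: common zeros = ∅, so the count is 0.
Comparison with the Bézout bound: 0 ≤ 2 = deg(f)·deg(g), as expected for curves with no common component (the affine F_11-count falls short of the bound because intersections may lie at infinity, over extension fields, or carry multiplicity).


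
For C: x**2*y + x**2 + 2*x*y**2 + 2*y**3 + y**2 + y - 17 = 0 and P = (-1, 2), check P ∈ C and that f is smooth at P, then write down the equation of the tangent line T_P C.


Tangent line at P: 2*x + 22*y - 42 = 0.

Step 1: f(-1, 2) = 0, so P lies on C.
Step 2: partial derivatives
  f_x(x, y) = 2*x*y + 2*x + 2*y**2, f_y(x, y) = x**2 + 4*x*y + 6*y**2 + 2*y + 1.
  f_x(P) = 2, f_y(P) = 22 (gradient nonzero, so P is smooth).
Step 3: tangent line at P: 2·(x − -1) + 22·(y − 2) = 0.
Expanding: 2*x + 22*y - 42 = 0.


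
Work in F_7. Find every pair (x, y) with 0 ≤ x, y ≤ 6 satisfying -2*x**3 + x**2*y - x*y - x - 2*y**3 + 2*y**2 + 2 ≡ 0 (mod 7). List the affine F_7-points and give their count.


Affine F_7-points: {(2, 1), (2, 6), (3, 1), (6, 1), (6, 6)}; count = 5.

For each of the 49 pairs (x, y) ∈ F_7², evaluate f(x, y) mod 7. Record the zeros.
  x = 0: [0↦2, 1↦2, 2↦1, 3↦1, 4↦4, 5↦5, 6↦6]  zeros at y ∈ ∅
  x = 1: [0↦6, 1↦6, 2↦5, 3↦5, 4↦1, 5↦2, 6↦3]  zeros at y ∈ ∅
  x = 2: [0↦5, 1↦0, 2↦1, 3↦3, 4↦1, 5↦4, 6↦0]  zeros at y ∈ {1, 6}
  x = 3: [0↦1, 1↦0, 2↦5, 3↦4, 4↦6, 5↦6, 6↦6]  zeros at y ∈ {1}
  x = 4: [0↦3, 1↦1, 2↦5, 3↦3, 4↦4, 5↦3, 6↦2]  zeros at y ∈ ∅
  x = 5: [0↦6, 1↦5, 2↦3, 3↦2, 4↦4, 5↦4, 6↦4]  zeros at y ∈ ∅
  x = 6: [0↦5, 1↦0, 2↦1, 3↦3, 4↦1, 5↦4, 6↦0]  zeros at y ∈ {1, 6}
Collecting zeros: affine points = {(2, 1), (2, 6), (3, 1), (6, 1), (6, 6)}.
Total count |C(F_7)_aff| = 5.


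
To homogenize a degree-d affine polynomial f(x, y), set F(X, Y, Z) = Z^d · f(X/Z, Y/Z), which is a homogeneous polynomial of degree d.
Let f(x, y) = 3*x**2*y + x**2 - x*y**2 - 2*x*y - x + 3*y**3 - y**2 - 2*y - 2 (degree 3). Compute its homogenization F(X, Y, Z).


F(X, Y, Z) = 3*X**2*Y + X**2*Z - X*Y**2 - 2*X*Y*Z - X*Z**2 + 3*Y**3 - Y**2*Z - 2*Y*Z**2 - 2*Z**3

deg(f) = 3.
Substitute x = X/Z, y = Y/Z into f, then multiply by Z^3.
  monomial 3·x^2·y^1 ↦ 3·X^2·Y^1·Z^0.
  monomial 1·x^2·y^0 ↦ 1·X^2·Y^0·Z^1.
  monomial -1·x^1·y^2 ↦ -1·X^1·Y^2·Z^0.
  monomial -2·x^1·y^1 ↦ -2·X^1·Y^1·Z^1.
  monomial -1·x^1·y^0 ↦ -1·X^1·Y^0·Z^2.
  monomial 3·x^0·y^3 ↦ 3·X^0·Y^3·Z^0.
  monomial -1·x^0·y^2 ↦ -1·X^0·Y^2·Z^1.
  monomial -2·x^0·y^1 ↦ -2·X^0·Y^1·Z^2.
  monomial -2·x^0·y^0 ↦ -2·X^0·Y^0·Z^3.
Collecting: F(X, Y, Z) = 3*X**2*Y + X**2*Z - X*Y**2 - 2*X*Y*Z - X*Z**2 + 3*Y**3 - Y**2*Z - 2*Y*Z**2 - 2*Z**3.


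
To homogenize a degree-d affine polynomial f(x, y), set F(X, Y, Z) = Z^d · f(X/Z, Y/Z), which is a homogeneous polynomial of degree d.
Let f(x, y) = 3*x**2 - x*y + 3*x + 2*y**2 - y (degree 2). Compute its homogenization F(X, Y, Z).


F(X, Y, Z) = 3*X**2 - X*Y + 3*X*Z + 2*Y**2 - Y*Z

deg(f) = 2.
Substitute x = X/Z, y = Y/Z into f, then multiply by Z^2.
  monomial 3·x^2·y^0 ↦ 3·X^2·Y^0·Z^0.
  monomial -1·x^1·y^1 ↦ -1·X^1·Y^1·Z^0.
  monomial 3·x^1·y^0 ↦ 3·X^1·Y^0·Z^1.
  monomial 2·x^0·y^2 ↦ 2·X^0·Y^2·Z^0.
  monomial -1·x^0·y^1 ↦ -1·X^0·Y^1·Z^1.
Collecting: F(X, Y, Z) = 3*X**2 - X*Y + 3*X*Z + 2*Y**2 - Y*Z.


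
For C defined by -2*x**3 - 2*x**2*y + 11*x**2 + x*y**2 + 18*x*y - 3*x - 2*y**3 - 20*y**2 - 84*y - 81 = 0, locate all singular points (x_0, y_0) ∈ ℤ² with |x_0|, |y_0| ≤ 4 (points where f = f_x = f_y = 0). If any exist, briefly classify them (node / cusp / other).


Singular points: {(3, -3)}; classification: node.

Compute partial derivatives:
  f_x = -6*x**2 - 4*x*y + 22*x + y**2 + 18*y - 3.
  f_y = -2*x**2 + 2*x*y + 18*x - 6*y**2 - 40*y - 84.
Scan x_0 ∈ {−4, ..., 4}. For each x_0, f_y(x_0, y) is a polynomial in y; find its integer roots y ∈ {−4, ..., 4}, then test f_x and f at those candidates.
  x = -4: f_y(-4, y) = -6*y**2 - 48*y - 188; no integer root y with |y| ≤ 4.
  x = -3: f_y(-3, y) = -6*y**2 - 46*y - 156; no integer root y with |y| ≤ 4.
  x = -2: f_y(-2, y) = -6*y**2 - 44*y - 128; no integer root y with |y| ≤ 4.
  x = -1: f_y(-1, y) = -6*y**2 - 42*y - 104; no integer root y with |y| ≤ 4.
  x = 0: f_y(0, y) = -6*y**2 - 40*y - 84; no integer root y with |y| ≤ 4.
  x = 1: f_y(1, y) = -6*y**2 - 38*y - 68; no integer root y with |y| ≤ 4.
  x = 2: f_y(2, y) = -6*y**2 - 36*y - 56; no integer root y with |y| ≤ 4.
  x = 3: f_y(3, y) = -6*y**2 - 34*y - 48; vanishes at y ∈ {-3}. (3, -3): f_x = 0, f = 0 — SINGULAR.
  x = 4: f_y(4, y) = -6*y**2 - 32*y - 44; no integer root y with |y| ≤ 4.
Only singular point on the grid: (3, -3).
Classify: substitute x = 3 + u, y = -3 + v and expand: f = -2*u**3 - 2*u**2*v - u**2 + u*v**2 - 2*v**3 + v**2.
No constant or linear terms (consistent with a singular point). Quadratic part: -u**2 + v**2. Cubic part: -2*u**3 - 2*u**2*v + u*v**2 - 2*v**3.
The quadratic part v**2 - u**2 = (v − u)(v + u) splits into two distinct linear factors, so there are two distinct tangent lines y − -3 = ±(x − 3) — this is a node (ordinary double point).
Classification: node.


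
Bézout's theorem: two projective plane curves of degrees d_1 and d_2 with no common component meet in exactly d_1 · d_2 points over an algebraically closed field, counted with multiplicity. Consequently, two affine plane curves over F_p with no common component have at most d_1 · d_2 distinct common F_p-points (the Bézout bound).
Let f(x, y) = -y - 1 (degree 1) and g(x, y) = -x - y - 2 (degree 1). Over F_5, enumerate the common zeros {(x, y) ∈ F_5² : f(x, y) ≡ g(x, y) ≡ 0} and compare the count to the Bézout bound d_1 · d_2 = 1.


Common zeros: {(4, 4)}; count = 1; Bézout bound = 1.

deg(f) = 1, deg(g) = 1, so Bézout bound = 1.
Scan x ∈ F_5. For each x, list the y ∈ F_5 with f(x, y) ≡ 0 and those with g(x, y) ≡ 0 (mod 5); the common zeros in that column are the intersection.
  x = 0: f ≡ 0 at y ∈ {4}; g ≡ 0 at y ∈ {3}; common: ∅.
  x = 1: f ≡ 0 at y ∈ {4}; g ≡ 0 at y ∈ {2}; common: ∅.
  x = 2: f ≡ 0 at y ∈ {4}; g ≡ 0 at y ∈ {1}; common: ∅.
  x = 3: f ≡ 0 at y ∈ {4}; g ≡ 0 at y ∈ {0}; common: ∅.
  x = 4: f ≡ 0 at y ∈ {4}; g ≡ 0 at y ∈ {4}; common: {4}.
Collecting: common zeros = {(4, 4)}, so the count is 1.
Comparison with the Bézout bound: 1 ≤ 1 = deg(f)·deg(g), as expected for curves with no common component (the bound is attained).


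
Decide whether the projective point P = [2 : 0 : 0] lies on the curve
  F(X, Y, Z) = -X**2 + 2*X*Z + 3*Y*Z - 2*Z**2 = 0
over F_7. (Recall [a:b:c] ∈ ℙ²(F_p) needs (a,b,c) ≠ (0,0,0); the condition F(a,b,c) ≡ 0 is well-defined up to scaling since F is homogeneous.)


F(2,0,0) ≡ 3 (mod 7); P is NOT on the curve.

Evaluate F(2, 0, 0) term-by-term (mod 7).
  -X**2 ↦ -1·4·1·1 = -4
  2*X*Z ↦ 2·2·1·0 = 0
  3*Y*Z ↦ 3·1·0·0 = 0
  -2*Z**2 ↦ -2·1·1·0 = 0
Sum: F(2, 0, 0) = (-4) + (0) + (0) + (0) = -4.
Reducing mod 7: -4 ≡ 3 (mod 7).
Since F(a, b, c) ≡ 3 ≠ 0 (mod 7), P does NOT lie on the curve.


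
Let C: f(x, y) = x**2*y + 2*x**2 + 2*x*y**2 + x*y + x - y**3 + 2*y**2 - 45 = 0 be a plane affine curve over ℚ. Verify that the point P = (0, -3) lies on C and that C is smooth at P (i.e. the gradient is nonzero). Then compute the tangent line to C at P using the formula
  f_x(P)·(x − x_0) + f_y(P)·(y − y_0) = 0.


Tangent line at P: 16*x - 39*y - 117 = 0.

Step 1: f(0, -3) = 0, so P lies on C.
Step 2: partial derivatives
  f_x(x, y) = 2*x*y + 4*x + 2*y**2 + y + 1, f_y(x, y) = x**2 + 4*x*y + x - 3*y**2 + 4*y.
  f_x(P) = 16, f_y(P) = -39 (gradient nonzero, so P is smooth).
Step 3: tangent line at P: 16·(x − 0) + -39·(y − -3) = 0.
Expanding: 16*x - 39*y - 117 = 0.


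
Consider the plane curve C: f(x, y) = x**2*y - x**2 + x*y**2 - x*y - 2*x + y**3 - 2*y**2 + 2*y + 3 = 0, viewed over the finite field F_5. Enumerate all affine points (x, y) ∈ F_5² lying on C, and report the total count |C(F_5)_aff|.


Affine F_5-points: {(1, 0), (2, 0), (2, 1), (2, 4), (3, 4)}; count = 5.

For each of the 25 pairs (x, y) ∈ F_5², evaluate f(x, y) mod 5. Record the zeros.
  x = 0: [0↦3, 1↦4, 2↦2, 3↦3, 4↦3]  zeros at y ∈ ∅
  x = 1: [0↦0, 1↦2, 2↦3, 3↦4, 4↦1]  zeros at y ∈ {0}
  x = 2: [0↦0, 1↦0, 2↦1, 3↦4, 4↦0]  zeros at y ∈ {0, 1, 4}
  x = 3: [0↦3, 1↦3, 2↦1, 3↦3, 4↦0]  zeros at y ∈ {4}
  x = 4: [0↦4, 1↦1, 2↦3, 3↦1, 4↦1]  zeros at y ∈ ∅
Collecting zeros: affine points = {(1, 0), (2, 0), (2, 1), (2, 4), (3, 4)}.
Total count |C(F_5)_aff| = 5.


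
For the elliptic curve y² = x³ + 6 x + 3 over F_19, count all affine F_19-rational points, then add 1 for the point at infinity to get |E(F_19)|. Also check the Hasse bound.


Affine points = {(2, 2), (2, 17), (5, 5), (5, 14), (9, 8), (9, 11), (12, 6), (12, 13), (13, 6), (13, 13), (14, 0)}; affine count = 11; |E(F_19)| = 12.

Discriminant check: Δ ∝ 4a³ + 27b² = 4·6³ + 27·3² = 4·216 + 27·9 ≡ 5 (mod 19). Nonzero ⇒ E is nonsingular.
For each x ∈ F_19, compute rhs = x³ + 6·x + 3 mod 19, then count y ∈ F_19 with y² ≡ rhs.
  x = 0: rhs = 3, matching y values: none (0 points).
  x = 1: rhs = 10, matching y values: none (0 points).
  x = 2: rhs = 4, matching y values: 2, 17 (2 points).
  x = 3: rhs = 10, matching y values: none (0 points).
  x = 4: rhs = 15, matching y values: none (0 points).
  x = 5: rhs = 6, matching y values: 5, 14 (2 points).
  x = 6: rhs = 8, matching y values: none (0 points).
  x = 7: rhs = 8, matching y values: none (0 points).
  x = 8: rhs = 12, matching y values: none (0 points).
  x = 9: rhs = 7, matching y values: 8, 11 (2 points).
  x = 10: rhs = 18, matching y values: none (0 points).
  x = 11: rhs = 13, matching y values: none (0 points).
  x = 12: rhs = 17, matching y values: 6, 13 (2 points).
  x = 13: rhs = 17, matching y values: 6, 13 (2 points).
  x = 14: rhs = 0, matching y values: 0 (1 points).
  x = 15: rhs = 10, matching y values: none (0 points).
  x = 16: rhs = 15, matching y values: none (0 points).
  x = 17: rhs = 2, matching y values: none (0 points).
  x = 18: rhs = 15, matching y values: none (0 points).
Total affine count: 11.
Full point count |E(F_19)| = 11 + 1 = 12.
Hasse bound: |12 − (19+1)| = |-8| = 8 ≤ 2√19 ≈ 8.7178 ✓.


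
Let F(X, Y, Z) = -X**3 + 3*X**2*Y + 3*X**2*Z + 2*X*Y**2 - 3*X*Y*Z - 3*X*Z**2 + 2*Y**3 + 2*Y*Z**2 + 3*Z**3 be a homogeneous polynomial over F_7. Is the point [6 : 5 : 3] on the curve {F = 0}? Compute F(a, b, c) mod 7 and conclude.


F(6,5,3) ≡ 6 (mod 7); P is NOT on the curve.

Evaluate F(6, 5, 3) term-by-term (mod 7).
  -X**3 ↦ -1·216·1·1 = -216
  3*X**2*Y ↦ 3·36·5·1 = 540
  3*X**2*Z ↦ 3·36·1·3 = 324
  2*X*Y**2 ↦ 2·6·25·1 = 300
  -3*X*Y*Z ↦ -3·6·5·3 = -270
  -3*X*Z**2 ↦ -3·6·1·9 = -162
  2*Y**3 ↦ 2·1·125·1 = 250
  2*Y*Z**2 ↦ 2·1·5·9 = 90
  3*Z**3 ↦ 3·1·1·27 = 81
Sum: F(6, 5, 3) = (-216) + (540) + (324) + (300) + (-270) + (-162) + (250) + (90) + (81) = 937.
Reducing mod 7: 937 ≡ 6 (mod 7).
Since F(a, b, c) ≡ 6 ≠ 0 (mod 7), P does NOT lie on the curve.


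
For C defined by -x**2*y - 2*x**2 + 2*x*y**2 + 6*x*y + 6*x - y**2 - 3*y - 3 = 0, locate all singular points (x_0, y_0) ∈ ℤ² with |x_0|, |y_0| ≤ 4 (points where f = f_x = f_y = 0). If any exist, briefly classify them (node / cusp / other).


Singular points: {(1, -1)}; classification: node.

Compute partial derivatives:
  f_x = -2*x*y - 4*x + 2*y**2 + 6*y + 6.
  f_y = -x**2 + 4*x*y + 6*x - 2*y - 3.
Scan x_0 ∈ {−4, ..., 4}. For each x_0, f_y(x_0, y) is a polynomial in y; find its integer roots y ∈ {−4, ..., 4}, then test f_x and f at those candidates.
  x = -4: f_y(-4, y) = -18*y - 43; no integer root y with |y| ≤ 4.
  x = -3: f_y(-3, y) = -14*y - 30; no integer root y with |y| ≤ 4.
  x = -2: f_y(-2, y) = -10*y - 19; no integer root y with |y| ≤ 4.
  x = -1: f_y(-1, y) = -6*y - 10; no integer root y with |y| ≤ 4.
  x = 0: f_y(0, y) = -2*y - 3; no integer root y with |y| ≤ 4.
  x = 1: f_y(1, y) = 2*y + 2; vanishes at y ∈ {-1}. (1, -1): f_x = 0, f = 0 — SINGULAR.
  x = 2: f_y(2, y) = 6*y + 5; no integer root y with |y| ≤ 4.
  x = 3: f_y(3, y) = 10*y + 6; no integer root y with |y| ≤ 4.
  x = 4: f_y(4, y) = 14*y + 5; no integer root y with |y| ≤ 4.
Only singular point on the grid: (1, -1).
Classify: substitute x = 1 + u, y = -1 + v and expand: f = -u**2*v - u**2 + 2*u*v**2 + v**2.
No constant or linear terms (consistent with a singular point). Quadratic part: -u**2 + v**2. Cubic part: -u**2*v + 2*u*v**2.
The quadratic part v**2 - u**2 = (v − u)(v + u) splits into two distinct linear factors, so there are two distinct tangent lines y − -1 = ±(x − 1) — this is a node (ordinary double point).
Classification: node.


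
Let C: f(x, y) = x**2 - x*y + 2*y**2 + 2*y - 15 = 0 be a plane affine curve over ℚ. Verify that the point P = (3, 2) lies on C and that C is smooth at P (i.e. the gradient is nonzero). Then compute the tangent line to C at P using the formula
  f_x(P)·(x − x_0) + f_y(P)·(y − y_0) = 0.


Tangent line at P: 4*x + 7*y - 26 = 0.

Step 1: f(3, 2) = 0, so P lies on C.
Step 2: partial derivatives
  f_x(x, y) = 2*x - y, f_y(x, y) = -x + 4*y + 2.
  f_x(P) = 4, f_y(P) = 7 (gradient nonzero, so P is smooth).
Step 3: tangent line at P: 4·(x − 3) + 7·(y − 2) = 0.
Expanding: 4*x + 7*y - 26 = 0.


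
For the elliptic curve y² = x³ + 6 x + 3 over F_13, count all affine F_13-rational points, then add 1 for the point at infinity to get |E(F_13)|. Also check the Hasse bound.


Affine points = {(0, 4), (0, 9), (1, 6), (1, 7), (2, 6), (2, 7), (3, 3), (3, 10), (4, 0), (8, 2), (8, 11), (10, 6), (10, 7), (11, 3), (11, 10), (12, 3), (12, 10)}; affine count = 17; |E(F_13)| = 18.

Discriminant check: Δ ∝ 4a³ + 27b² = 4·6³ + 27·3² = 4·216 + 27·9 ≡ 2 (mod 13). Nonzero ⇒ E is nonsingular.
For each x ∈ F_13, compute rhs = x³ + 6·x + 3 mod 13, then count y ∈ F_13 with y² ≡ rhs.
  x = 0: rhs = 3, matching y values: 4, 9 (2 points).
  x = 1: rhs = 10, matching y values: 6, 7 (2 points).
  x = 2: rhs = 10, matching y values: 6, 7 (2 points).
  x = 3: rhs = 9, matching y values: 3, 10 (2 points).
  x = 4: rhs = 0, matching y values: 0 (1 points).
  x = 5: rhs = 2, matching y values: none (0 points).
  x = 6: rhs = 8, matching y values: none (0 points).
  x = 7: rhs = 11, matching y values: none (0 points).
  x = 8: rhs = 4, matching y values: 2, 11 (2 points).
  x = 9: rhs = 6, matching y values: none (0 points).
  x = 10: rhs = 10, matching y values: 6, 7 (2 points).
  x = 11: rhs = 9, matching y values: 3, 10 (2 points).
  x = 12: rhs = 9, matching y values: 3, 10 (2 points).
Total affine count: 17.
Full point count |E(F_13)| = 17 + 1 = 18.
Hasse bound: |18 − (13+1)| = |4| = 4 ≤ 2√13 ≈ 7.2111 ✓.


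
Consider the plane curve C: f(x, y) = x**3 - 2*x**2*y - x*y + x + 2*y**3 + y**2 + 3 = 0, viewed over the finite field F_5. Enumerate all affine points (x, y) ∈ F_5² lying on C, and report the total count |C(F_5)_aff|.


Affine F_5-points: {(1, 0), (1, 1), (3, 1)}; count = 3.

For each of the 25 pairs (x, y) ∈ F_5², evaluate f(x, y) mod 5. Record the zeros.
  x = 0: [0↦3, 1↦1, 2↦3, 3↦1, 4↦2]  zeros at y ∈ ∅
  x = 1: [0↦0, 1↦0, 2↦4, 3↦4, 4↦2]  zeros at y ∈ {0, 1}
  x = 2: [0↦3, 1↦1, 2↦3, 3↦1, 4↦2]  zeros at y ∈ ∅
  x = 3: [0↦3, 1↦0, 2↦1, 3↦3, 4↦3]  zeros at y ∈ {1}
  x = 4: [0↦1, 1↦3, 2↦4, 3↦1, 4↦1]  zeros at y ∈ ∅
Collecting zeros: affine points = {(1, 0), (1, 1), (3, 1)}.
Total count |C(F_5)_aff| = 3.


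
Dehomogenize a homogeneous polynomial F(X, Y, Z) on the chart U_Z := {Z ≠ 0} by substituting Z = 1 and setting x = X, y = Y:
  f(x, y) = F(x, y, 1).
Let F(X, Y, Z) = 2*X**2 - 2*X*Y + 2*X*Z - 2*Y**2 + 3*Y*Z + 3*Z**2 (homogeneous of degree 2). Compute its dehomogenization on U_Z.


f(x, y) = 2*x**2 - 2*x*y + 2*x - 2*y**2 + 3*y + 3

On U_Z we set Z = 1. Each monomial c·X^i·Y^j·Z^k in F becomes c·x^i·y^j·1^k = c·x^i·y^j.
Substituting Z = 1: F(X, Y, 1) = 2*x**2 - 2*x*y + 2*x - 2*y**2 + 3*y + 3.
Note: deg(f) ≤ deg(F) = 2; strict inequality happens when F is divisible by Z (lost terms).


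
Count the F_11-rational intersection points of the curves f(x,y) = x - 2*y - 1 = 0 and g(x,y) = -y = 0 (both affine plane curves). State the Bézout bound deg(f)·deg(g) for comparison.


Common zeros: {(1, 0)}; count = 1; Bézout bound = 1.

deg(f) = 1, deg(g) = 1, so Bézout bound = 1.
Scan x ∈ F_11. For each x, list the y ∈ F_11 with f(x, y) ≡ 0 and those with g(x, y) ≡ 0 (mod 11); the common zeros in that column are the intersection.
  x = 0: f ≡ 0 at y ∈ {5}; g ≡ 0 at y ∈ {0}; common: ∅.
  x = 1: f ≡ 0 at y ∈ {0}; g ≡ 0 at y ∈ {0}; common: {0}.
  x = 2: f ≡ 0 at y ∈ {6}; g ≡ 0 at y ∈ {0}; common: ∅.
  x = 3: f ≡ 0 at y ∈ {1}; g ≡ 0 at y ∈ {0}; common: ∅.
  x = 4: f ≡ 0 at y ∈ {7}; g ≡ 0 at y ∈ {0}; common: ∅.
  x = 5: f ≡ 0 at y ∈ {2}; g ≡ 0 at y ∈ {0}; common: ∅.
  x = 6: f ≡ 0 at y ∈ {8}; g ≡ 0 at y ∈ {0}; common: ∅.
  x = 7: f ≡ 0 at y ∈ {3}; g ≡ 0 at y ∈ {0}; common: ∅.
  x = 8: f ≡ 0 at y ∈ {9}; g ≡ 0 at y ∈ {0}; common: ∅.
  x = 9: f ≡ 0 at y ∈ {4}; g ≡ 0 at y ∈ {0}; common: ∅.
  x = 10: f ≡ 0 at y ∈ {10}; g ≡ 0 at y ∈ {0}; common: ∅.
Collecting: common zeros = {(1, 0)}, so the count is 1.
Comparison with the Bézout bound: 1 ≤ 1 = deg(f)·deg(g), as expected for curves with no common component (the bound is attained).


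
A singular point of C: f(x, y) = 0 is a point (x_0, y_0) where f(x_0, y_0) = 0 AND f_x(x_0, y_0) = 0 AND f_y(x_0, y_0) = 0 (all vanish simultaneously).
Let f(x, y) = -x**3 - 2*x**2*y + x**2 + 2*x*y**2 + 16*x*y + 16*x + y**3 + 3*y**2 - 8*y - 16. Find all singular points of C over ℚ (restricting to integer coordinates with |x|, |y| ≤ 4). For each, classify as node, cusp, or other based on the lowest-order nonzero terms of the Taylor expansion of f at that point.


Singular points: {(2, -2)}; classification: node.

Compute partial derivatives:
  f_x = -3*x**2 - 4*x*y + 2*x + 2*y**2 + 16*y + 16.
  f_y = -2*x**2 + 4*x*y + 16*x + 3*y**2 + 6*y - 8.
Scan x_0 ∈ {−4, ..., 4}. For each x_0, f_y(x_0, y) is a polynomial in y; find its integer roots y ∈ {−4, ..., 4}, then test f_x and f at those candidates.
  x = -4: f_y(-4, y) = 3*y**2 - 10*y - 104; no integer root y with |y| ≤ 4.
  x = -3: f_y(-3, y) = 3*y**2 - 6*y - 74; no integer root y with |y| ≤ 4.
  x = -2: f_y(-2, y) = 3*y**2 - 2*y - 48; no integer root y with |y| ≤ 4.
  x = -1: f_y(-1, y) = 3*y**2 + 2*y - 26; no integer root y with |y| ≤ 4.
  x = 0: f_y(0, y) = 3*y**2 + 6*y - 8; no integer root y with |y| ≤ 4.
  x = 1: f_y(1, y) = 3*y**2 + 10*y + 6; no integer root y with |y| ≤ 4.
  x = 2: f_y(2, y) = 3*y**2 + 14*y + 16; vanishes at y ∈ {-2}. (2, -2): f_x = 0, f = 0 — SINGULAR.
  x = 3: f_y(3, y) = 3*y**2 + 18*y + 22; no integer root y with |y| ≤ 4.
  x = 4: f_y(4, y) = 3*y**2 + 22*y + 24; no integer root y with |y| ≤ 4.
Only singular point on the grid: (2, -2).
Classify: substitute x = 2 + u, y = -2 + v and expand: f = -u**3 - 2*u**2*v - u**2 + 2*u*v**2 + v**3 + v**2.
No constant or linear terms (consistent with a singular point). Quadratic part: -u**2 + v**2. Cubic part: -u**3 - 2*u**2*v + 2*u*v**2 + v**3.
The quadratic part v**2 - u**2 = (v − u)(v + u) splits into two distinct linear factors, so there are two distinct tangent lines y − -2 = ±(x − 2) — this is a node (ordinary double point).
Classification: node.


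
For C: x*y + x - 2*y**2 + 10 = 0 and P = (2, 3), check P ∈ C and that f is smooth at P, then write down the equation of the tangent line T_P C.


Tangent line at P: 4*x - 10*y + 22 = 0.

Step 1: f(2, 3) = 0, so P lies on C.
Step 2: partial derivatives
  f_x(x, y) = y + 1, f_y(x, y) = x - 4*y.
  f_x(P) = 4, f_y(P) = -10 (gradient nonzero, so P is smooth).
Step 3: tangent line at P: 4·(x − 2) + -10·(y − 3) = 0.
Expanding: 4*x - 10*y + 22 = 0.


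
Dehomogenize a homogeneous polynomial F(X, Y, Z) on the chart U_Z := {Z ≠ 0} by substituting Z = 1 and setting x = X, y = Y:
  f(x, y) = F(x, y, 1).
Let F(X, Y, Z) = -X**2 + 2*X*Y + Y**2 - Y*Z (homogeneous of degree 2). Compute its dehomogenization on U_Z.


f(x, y) = -x**2 + 2*x*y + y**2 - y

On U_Z we set Z = 1. Each monomial c·X^i·Y^j·Z^k in F becomes c·x^i·y^j·1^k = c·x^i·y^j.
Substituting Z = 1: F(X, Y, 1) = -x**2 + 2*x*y + y**2 - y.
Note: deg(f) ≤ deg(F) = 2; strict inequality happens when F is divisible by Z (lost terms).


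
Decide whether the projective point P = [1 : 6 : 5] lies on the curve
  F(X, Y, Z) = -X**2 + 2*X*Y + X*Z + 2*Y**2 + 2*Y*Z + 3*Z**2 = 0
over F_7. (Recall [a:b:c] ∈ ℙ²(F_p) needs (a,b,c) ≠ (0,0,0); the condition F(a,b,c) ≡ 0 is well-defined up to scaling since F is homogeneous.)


F(1,6,5) ≡ 6 (mod 7); P is NOT on the curve.

Evaluate F(1, 6, 5) term-by-term (mod 7).
  -X**2 ↦ -1·1·1·1 = -1
  2*X*Y ↦ 2·1·6·1 = 12
  X*Z ↦ 1·1·1·5 = 5
  2*Y**2 ↦ 2·1·36·1 = 72
  2*Y*Z ↦ 2·1·6·5 = 60
  3*Z**2 ↦ 3·1·1·25 = 75
Sum: F(1, 6, 5) = (-1) + (12) + (5) + (72) + (60) + (75) = 223.
Reducing mod 7: 223 ≡ 6 (mod 7).
Since F(a, b, c) ≡ 6 ≠ 0 (mod 7), P does NOT lie on the curve.


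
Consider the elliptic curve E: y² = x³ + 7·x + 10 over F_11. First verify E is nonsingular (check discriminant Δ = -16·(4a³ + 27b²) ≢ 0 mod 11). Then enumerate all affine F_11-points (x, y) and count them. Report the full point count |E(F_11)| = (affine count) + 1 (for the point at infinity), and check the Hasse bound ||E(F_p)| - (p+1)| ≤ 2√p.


Affine points = {(3, 5), (3, 6), (4, 5), (4, 6), (5, 4), (5, 7), (6, 2), (6, 9)}; affine count = 8; |E(F_11)| = 9.

Discriminant check: Δ ∝ 4a³ + 27b² = 4·7³ + 27·10² = 4·343 + 27·100 ≡ 2 (mod 11). Nonzero ⇒ E is nonsingular.
For each x ∈ F_11, compute rhs = x³ + 7·x + 10 mod 11, then count y ∈ F_11 with y² ≡ rhs.
  x = 0: rhs = 10, matching y values: none (0 points).
  x = 1: rhs = 7, matching y values: none (0 points).
  x = 2: rhs = 10, matching y values: none (0 points).
  x = 3: rhs = 3, matching y values: 5, 6 (2 points).
  x = 4: rhs = 3, matching y values: 5, 6 (2 points).
  x = 5: rhs = 5, matching y values: 4, 7 (2 points).
  x = 6: rhs = 4, matching y values: 2, 9 (2 points).
  x = 7: rhs = 6, matching y values: none (0 points).
  x = 8: rhs = 6, matching y values: none (0 points).
  x = 9: rhs = 10, matching y values: none (0 points).
  x = 10: rhs = 2, matching y values: none (0 points).
Total affine count: 8.
Full point count |E(F_11)| = 8 + 1 = 9.
Hasse bound: |9 − (11+1)| = |-3| = 3 ≤ 2√11 ≈ 6.6332 ✓.


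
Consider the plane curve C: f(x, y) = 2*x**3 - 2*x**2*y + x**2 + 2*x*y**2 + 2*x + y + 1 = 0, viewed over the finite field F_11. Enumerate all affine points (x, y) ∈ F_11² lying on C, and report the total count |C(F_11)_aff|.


Affine F_11-points: {(0, 10), (2, 1), (2, 9), (4, 3), (4, 5), (5, 0), (5, 6), (6, 7), (6, 9)}; count = 9.

For each of the 121 pairs (x, y) ∈ F_11², evaluate f(x, y) mod 11. Record the zeros.
  x = 0: [0↦1, 1↦2, 2↦3, 3↦4, 4↦5, 5↦6, 6↦7, 7↦8, 8↦9, 9↦10, 10↦0]  zeros at y ∈ {10}
  x = 1: [0↦6, 1↦7, 2↦1, 3↦10, 4↦1, 5↦7, 6↦6, 7↦9, 8↦5, 9↦5, 10↦9]  zeros at y ∈ ∅
  x = 2: [0↦3, 1↦0, 2↦5, 3↦7, 4↦6, 5↦2, 6↦6, 7↦7, 8↦5, 9↦0, 10↦3]  zeros at y ∈ {1, 9}
  x = 3: [0↦4, 1↦4, 2↦5, 3↦7, 4↦10, 5↦3, 6↦8, 7↦3, 8↦10, 9↦7, 10↦5]  zeros at y ∈ ∅
  x = 4: [0↦10, 1↦9, 2↦2, 3↦0, 4↦3, 5↦0, 6↦2, 7↦9, 8↦10, 9↦5, 10↦5]  zeros at y ∈ {3, 5}
  x = 5: [0↦0, 1↦5, 2↦8, 3↦9, 4↦8, 5↦5, 6↦0, 7↦4, 8↦6, 9↦6, 10↦4]  zeros at y ∈ {0, 6}
  x = 6: [0↦8, 1↦4, 2↦2, 3↦2, 4↦4, 5↦8, 6↦3, 7↦0, 8↦10, 9↦0, 10↦3]  zeros at y ∈ {7, 9}
  x = 7: [0↦2, 1↦7, 2↦7, 3↦2, 4↦3, 5↦10, 6↦1, 7↦9, 8↦1, 9↦10, 10↦3]  zeros at y ∈ ∅
  x = 8: [0↦5, 1↦4, 2↦2, 3↦10, 4↦6, 5↦1, 6↦6, 7↦10, 8↦2, 9↦4, 10↦5]  zeros at y ∈ ∅
  x = 9: [0↦7, 1↦7, 2↦10, 3↦5, 4↦3, 5↦4, 6↦8, 7↦4, 8↦3, 9↦5, 10↦10]  zeros at y ∈ ∅
  x = 10: [0↦9, 1↦6, 2↦10, 3↦10, 4↦6, 5↦9, 6↦8, 7↦3, 8↦5, 9↦3, 10↦8]  zeros at y ∈ ∅
Collecting zeros: affine points = {(0, 10), (2, 1), (2, 9), (4, 3), (4, 5), (5, 0), (5, 6), (6, 7), (6, 9)}.
Total count |C(F_11)_aff| = 9.


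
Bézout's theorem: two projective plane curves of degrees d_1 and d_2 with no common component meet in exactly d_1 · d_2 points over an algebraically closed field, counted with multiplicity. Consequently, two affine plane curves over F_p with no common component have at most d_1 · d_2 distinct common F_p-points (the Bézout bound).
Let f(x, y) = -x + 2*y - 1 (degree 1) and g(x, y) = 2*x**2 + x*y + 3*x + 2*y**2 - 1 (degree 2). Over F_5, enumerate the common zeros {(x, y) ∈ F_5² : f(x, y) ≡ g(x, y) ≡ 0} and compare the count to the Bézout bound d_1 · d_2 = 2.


Common zeros: {(3, 2)}; count = 1; Bézout bound = 2.

deg(f) = 1, deg(g) = 2, so Bézout bound = 2.
Scan x ∈ F_5. For each x, list the y ∈ F_5 with f(x, y) ≡ 0 and those with g(x, y) ≡ 0 (mod 5); the common zeros in that column are the intersection.
  x = 0: f ≡ 0 at y ∈ {3}; g ≡ 0 at y ∈ ∅; common: ∅.
  x = 1: f ≡ 0 at y ∈ {1}; g ≡ 0 at y ∈ {3, 4}; common: ∅.
  x = 2: f ≡ 0 at y ∈ {4}; g ≡ 0 at y ∈ {2}; common: ∅.
  x = 3: f ≡ 0 at y ∈ {2}; g ≡ 0 at y ∈ {2, 4}; common: {2}.
  x = 4: f ≡ 0 at y ∈ {0}; g ≡ 0 at y ∈ ∅; common: ∅.
Collecting: common zeros = {(3, 2)}, so the count is 1.
Comparison with the Bézout bound: 1 ≤ 2 = deg(f)·deg(g), as expected for curves with no common component (the affine F_5-count falls short of the bound because intersections may lie at infinity, over extension fields, or carry multiplicity).


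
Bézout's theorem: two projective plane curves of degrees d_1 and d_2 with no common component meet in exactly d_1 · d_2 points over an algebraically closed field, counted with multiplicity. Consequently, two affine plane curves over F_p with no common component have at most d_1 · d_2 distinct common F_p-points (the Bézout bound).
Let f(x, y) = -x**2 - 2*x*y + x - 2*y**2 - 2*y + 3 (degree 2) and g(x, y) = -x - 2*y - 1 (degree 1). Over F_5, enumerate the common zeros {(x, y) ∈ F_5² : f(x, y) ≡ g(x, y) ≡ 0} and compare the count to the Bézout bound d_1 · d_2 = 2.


Common zeros: {(1, 4), (3, 3)}; count = 2; Bézout bound = 2.

deg(f) = 2, deg(g) = 1, so Bézout bound = 2.
Scan x ∈ F_5. For each x, list the y ∈ F_5 with f(x, y) ≡ 0 and those with g(x, y) ≡ 0 (mod 5); the common zeros in that column are the intersection.
  x = 0: f ≡ 0 at y ∈ ∅; g ≡ 0 at y ∈ {2}; common: ∅.
  x = 1: f ≡ 0 at y ∈ {4}; g ≡ 0 at y ∈ {4}; common: {4}.
  x = 2: f ≡ 0 at y ∈ {3, 4}; g ≡ 0 at y ∈ {1}; common: ∅.
  x = 3: f ≡ 0 at y ∈ {3}; g ≡ 0 at y ∈ {3}; common: {3}.
  x = 4: f ≡ 0 at y ∈ ∅; g ≡ 0 at y ∈ {0}; common: ∅.
Collecting: common zeros = {(1, 4), (3, 3)}, so the count is 2.
Comparison with the Bézout bound: 2 ≤ 2 = deg(f)·deg(g), as expected for curves with no common component (the bound is attained).


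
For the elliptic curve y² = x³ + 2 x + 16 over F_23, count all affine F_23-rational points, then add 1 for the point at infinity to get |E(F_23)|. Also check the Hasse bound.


Affine points = {(0, 4), (0, 19), (3, 7), (3, 16), (5, 6), (5, 17), (9, 2), (9, 21), (10, 1), (10, 22), (11, 9), (11, 14), (13, 10), (13, 13), (16, 2), (16, 21), (17, 8), (17, 15), (19, 6), (19, 17), (20, 11), (20, 12), (21, 2), (21, 21), (22, 6), (22, 17)}; affine count = 26; |E(F_23)| = 27.

Discriminant check: Δ ∝ 4a³ + 27b² = 4·2³ + 27·16² = 4·8 + 27·256 ≡ 21 (mod 23). Nonzero ⇒ E is nonsingular.
For each x ∈ F_23, compute rhs = x³ + 2·x + 16 mod 23, then count y ∈ F_23 with y² ≡ rhs.
  x = 0: rhs = 16, matching y values: 4, 19 (2 points).
  x = 1: rhs = 19, matching y values: none (0 points).
  x = 2: rhs = 5, matching y values: none (0 points).
  x = 3: rhs = 3, matching y values: 7, 16 (2 points).
  x = 4: rhs = 19, matching y values: none (0 points).
  x = 5: rhs = 13, matching y values: 6, 17 (2 points).
  x = 6: rhs = 14, matching y values: none (0 points).
  x = 7: rhs = 5, matching y values: none (0 points).
  x = 8: rhs = 15, matching y values: none (0 points).
  x = 9: rhs = 4, matching y values: 2, 21 (2 points).
  x = 10: rhs = 1, matching y values: 1, 22 (2 points).
  x = 11: rhs = 12, matching y values: 9, 14 (2 points).
  x = 12: rhs = 20, matching y values: none (0 points).
  x = 13: rhs = 8, matching y values: 10, 13 (2 points).
  x = 14: rhs = 5, matching y values: none (0 points).
  x = 15: rhs = 17, matching y values: none (0 points).
  x = 16: rhs = 4, matching y values: 2, 21 (2 points).
  x = 17: rhs = 18, matching y values: 8, 15 (2 points).
  x = 18: rhs = 19, matching y values: none (0 points).
  x = 19: rhs = 13, matching y values: 6, 17 (2 points).
  x = 20: rhs = 6, matching y values: 11, 12 (2 points).
  x = 21: rhs = 4, matching y values: 2, 21 (2 points).
  x = 22: rhs = 13, matching y values: 6, 17 (2 points).
Total affine count: 26.
Full point count |E(F_23)| = 26 + 1 = 27.
Hasse bound: |27 − (23+1)| = |3| = 3 ≤ 2√23 ≈ 9.5917 ✓.


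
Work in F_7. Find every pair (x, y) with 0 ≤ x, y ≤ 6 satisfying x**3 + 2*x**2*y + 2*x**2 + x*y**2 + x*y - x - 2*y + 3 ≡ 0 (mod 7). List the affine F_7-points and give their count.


Affine F_7-points: {(0, 5), (1, 1), (1, 5), (4, 1), (5, 1), (6, 3)}; count = 6.

For each of the 49 pairs (x, y) ∈ F_7², evaluate f(x, y) mod 7. Record the zeros.
  x = 0: [0↦3, 1↦1, 2↦6, 3↦4, 4↦2, 5↦0, 6↦5]  zeros at y ∈ {5}
  x = 1: [0↦5, 1↦0, 2↦4, 3↦3, 4↦4, 5↦0, 6↦5]  zeros at y ∈ {1, 5}
  x = 2: [0↦3, 1↦6, 2↦6, 3↦3, 4↦4, 5↦2, 6↦4]  zeros at y ∈ ∅
  x = 3: [0↦3, 1↦4, 2↦4, 3↦3, 4↦1, 5↦5, 6↦1]  zeros at y ∈ ∅
  x = 4: [0↦4, 1↦0, 2↦4, 3↦2, 4↦1, 5↦1, 6↦2]  zeros at y ∈ {1}
  x = 5: [0↦5, 1↦0, 2↦5, 3↦6, 4↦3, 5↦3, 6↦6]  zeros at y ∈ {1}
  x = 6: [0↦5, 1↦3, 2↦6, 3↦0, 4↦6, 5↦3, 6↦5]  zeros at y ∈ {3}
Collecting zeros: affine points = {(0, 5), (1, 1), (1, 5), (4, 1), (5, 1), (6, 3)}.
Total count |C(F_7)_aff| = 6.


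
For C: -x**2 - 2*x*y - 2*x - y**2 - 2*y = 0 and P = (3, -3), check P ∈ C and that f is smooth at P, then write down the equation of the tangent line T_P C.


Tangent line at P: -2*x - 2*y = 0.

Step 1: f(3, -3) = 0, so P lies on C.
Step 2: partial derivatives
  f_x(x, y) = -2*x - 2*y - 2, f_y(x, y) = -2*x - 2*y - 2.
  f_x(P) = -2, f_y(P) = -2 (gradient nonzero, so P is smooth).
Step 3: tangent line at P: -2·(x − 3) + -2·(y − -3) = 0.
Expanding: -2*x - 2*y = 0.


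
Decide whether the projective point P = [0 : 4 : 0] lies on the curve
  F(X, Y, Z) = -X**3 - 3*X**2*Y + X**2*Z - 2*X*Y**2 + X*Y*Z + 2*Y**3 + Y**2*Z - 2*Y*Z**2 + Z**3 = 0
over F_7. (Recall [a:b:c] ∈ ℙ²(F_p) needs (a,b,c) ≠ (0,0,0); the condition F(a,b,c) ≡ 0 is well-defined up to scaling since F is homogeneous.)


F(0,4,0) ≡ 2 (mod 7); P is NOT on the curve.

Evaluate F(0, 4, 0) term-by-term (mod 7).
  -X**3 ↦ -1·0·1·1 = 0
  -3*X**2*Y ↦ -3·0·4·1 = 0
  X**2*Z ↦ 1·0·1·0 = 0
  -2*X*Y**2 ↦ -2·0·16·1 = 0
  X*Y*Z ↦ 1·0·4·0 = 0
  2*Y**3 ↦ 2·1·64·1 = 128
  Y**2*Z ↦ 1·1·16·0 = 0
  -2*Y*Z**2 ↦ -2·1·4·0 = 0
  Z**3 ↦ 1·1·1·0 = 0
Sum: F(0, 4, 0) = (0) + (0) + (0) + (0) + (0) + (128) + (0) + (0) + (0) = 128.
Reducing mod 7: 128 ≡ 2 (mod 7).
Since F(a, b, c) ≡ 2 ≠ 0 (mod 7), P does NOT lie on the curve.


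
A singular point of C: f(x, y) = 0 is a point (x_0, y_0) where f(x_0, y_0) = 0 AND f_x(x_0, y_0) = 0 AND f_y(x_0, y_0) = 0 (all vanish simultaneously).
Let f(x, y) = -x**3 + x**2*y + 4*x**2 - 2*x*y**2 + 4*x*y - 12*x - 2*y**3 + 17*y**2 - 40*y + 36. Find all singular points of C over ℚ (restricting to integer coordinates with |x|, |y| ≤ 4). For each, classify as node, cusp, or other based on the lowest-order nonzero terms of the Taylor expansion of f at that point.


Singular points: {(2, 2)}; classification: cusp.

Compute partial derivatives:
  f_x = -3*x**2 + 2*x*y + 8*x - 2*y**2 + 4*y - 12.
  f_y = x**2 - 4*x*y + 4*x - 6*y**2 + 34*y - 40.
Scan x_0 ∈ {−4, ..., 4}. For each x_0, f_y(x_0, y) is a polynomial in y; find its integer roots y ∈ {−4, ..., 4}, then test f_x and f at those candidates.
  x = -4: f_y(-4, y) = -6*y**2 + 50*y - 40; no integer root y with |y| ≤ 4.
  x = -3: f_y(-3, y) = -6*y**2 + 46*y - 43; no integer root y with |y| ≤ 4.
  x = -2: f_y(-2, y) = -6*y**2 + 42*y - 44; no integer root y with |y| ≤ 4.
  x = -1: f_y(-1, y) = -6*y**2 + 38*y - 43; no integer root y with |y| ≤ 4.
  x = 0: f_y(0, y) = -6*y**2 + 34*y - 40; vanishes at y ∈ {4}. (0, 4): f_x = -28 ≠ 0.
  x = 1: f_y(1, y) = -6*y**2 + 30*y - 35; no integer root y with |y| ≤ 4.
  x = 2: f_y(2, y) = -6*y**2 + 26*y - 28; vanishes at y ∈ {2}. (2, 2): f_x = 0, f = 0 — SINGULAR.
  x = 3: f_y(3, y) = -6*y**2 + 22*y - 19; no integer root y with |y| ≤ 4.
  x = 4: f_y(4, y) = -6*y**2 + 18*y - 8; no integer root y with |y| ≤ 4.
Only singular point on the grid: (2, 2).
Classify: substitute x = 2 + u, y = 2 + v and expand: f = -u**3 + u**2*v - 2*u*v**2 - 2*v**3 + v**2.
No constant or linear terms (consistent with a singular point). Quadratic part: v**2. Cubic part: -u**3 + u**2*v - 2*u*v**2 - 2*v**3.
The quadratic part v**2 is a perfect square, so there is a single (double) tangent line v = 0, i.e. y = 2. Restricting the cubic part to that line (v = 0) leaves -u**3 ≠ 0, so f is not divisible by v and the branch is v² ≈ u**3 to lowest order — this is a cusp.
Classification: cusp.


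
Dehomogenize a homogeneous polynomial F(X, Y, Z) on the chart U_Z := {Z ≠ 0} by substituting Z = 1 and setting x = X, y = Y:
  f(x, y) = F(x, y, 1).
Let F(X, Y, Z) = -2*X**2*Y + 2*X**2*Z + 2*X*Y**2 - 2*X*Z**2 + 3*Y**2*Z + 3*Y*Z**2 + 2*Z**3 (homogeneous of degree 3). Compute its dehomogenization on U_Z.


f(x, y) = -2*x**2*y + 2*x**2 + 2*x*y**2 - 2*x + 3*y**2 + 3*y + 2

On U_Z we set Z = 1. Each monomial c·X^i·Y^j·Z^k in F becomes c·x^i·y^j·1^k = c·x^i·y^j.
Substituting Z = 1: F(X, Y, 1) = -2*x**2*y + 2*x**2 + 2*x*y**2 - 2*x + 3*y**2 + 3*y + 2.
Note: deg(f) ≤ deg(F) = 3; strict inequality happens when F is divisible by Z (lost terms).


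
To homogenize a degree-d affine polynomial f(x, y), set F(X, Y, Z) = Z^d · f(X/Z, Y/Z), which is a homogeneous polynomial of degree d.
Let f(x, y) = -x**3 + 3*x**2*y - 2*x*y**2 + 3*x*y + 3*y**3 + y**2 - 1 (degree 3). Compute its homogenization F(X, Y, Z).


F(X, Y, Z) = -X**3 + 3*X**2*Y - 2*X*Y**2 + 3*X*Y*Z + 3*Y**3 + Y**2*Z - Z**3

deg(f) = 3.
Substitute x = X/Z, y = Y/Z into f, then multiply by Z^3.
  monomial -1·x^3·y^0 ↦ -1·X^3·Y^0·Z^0.
  monomial 3·x^2·y^1 ↦ 3·X^2·Y^1·Z^0.
  monomial -2·x^1·y^2 ↦ -2·X^1·Y^2·Z^0.
  monomial 3·x^1·y^1 ↦ 3·X^1·Y^1·Z^1.
  monomial 3·x^0·y^3 ↦ 3·X^0·Y^3·Z^0.
  monomial 1·x^0·y^2 ↦ 1·X^0·Y^2·Z^1.
  monomial -1·x^0·y^0 ↦ -1·X^0·Y^0·Z^3.
Collecting: F(X, Y, Z) = -X**3 + 3*X**2*Y - 2*X*Y**2 + 3*X*Y*Z + 3*Y**3 + Y**2*Z - Z**3.


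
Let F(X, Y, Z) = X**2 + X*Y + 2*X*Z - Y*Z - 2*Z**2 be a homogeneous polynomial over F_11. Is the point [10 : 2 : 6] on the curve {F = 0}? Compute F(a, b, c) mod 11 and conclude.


F(10,2,6) ≡ 2 (mod 11); P is NOT on the curve.

Evaluate F(10, 2, 6) term-by-term (mod 11).
  X**2 ↦ 1·100·1·1 = 100
  X*Y ↦ 1·10·2·1 = 20
  2*X*Z ↦ 2·10·1·6 = 120
  -Y*Z ↦ -1·1·2·6 = -12
  -2*Z**2 ↦ -2·1·1·36 = -72
Sum: F(10, 2, 6) = (100) + (20) + (120) + (-12) + (-72) = 156.
Reducing mod 11: 156 ≡ 2 (mod 11).
Since F(a, b, c) ≡ 2 ≠ 0 (mod 11), P does NOT lie on the curve.
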